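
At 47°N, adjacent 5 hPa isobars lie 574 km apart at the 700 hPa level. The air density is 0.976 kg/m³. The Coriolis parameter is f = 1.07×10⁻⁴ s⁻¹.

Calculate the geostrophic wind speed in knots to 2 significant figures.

Pressure gradient: |∂P/∂n| = 500 Pa / 574000 m = 8.71×10⁻⁴ Pa/m
Geostrophic balance (pressure-gradient force = Coriolis force):
V_g = (1/(fρ)) |∂P/∂n| = 8.71×10⁻⁴ / (1.07×10⁻⁴ × 0.976) = 8.34 m/s
Converting: 8.34 m/s × 1.944 = 16 knots

16 knots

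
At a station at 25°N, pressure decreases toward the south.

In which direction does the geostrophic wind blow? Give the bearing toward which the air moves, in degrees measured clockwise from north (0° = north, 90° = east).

The pressure-gradient force points toward the south (bearing 180°).
Geostrophic balance: in the Northern Hemisphere the Coriolis force deflects motion to the right, so the geostrophic wind blows 90° to the right of the pressure-gradient force (low pressure on the left).
Rotating 180° by 90° clockwise gives 270° — the wind blows toward the west.

270°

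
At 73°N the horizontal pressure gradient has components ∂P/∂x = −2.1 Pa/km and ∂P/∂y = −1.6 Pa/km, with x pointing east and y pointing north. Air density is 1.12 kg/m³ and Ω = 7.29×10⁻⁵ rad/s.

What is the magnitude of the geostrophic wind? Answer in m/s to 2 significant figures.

17 m/s

Coriolis parameter at 73°N:
f = 2Ω sin φ = 2 × 7.29×10⁻⁵ × sin 73° = 1.39×10⁻⁴ s⁻¹
Component geostrophic relations (x east, y north):
u_g = −(1/(fρ)) ∂P/∂y,  v_g = (1/(fρ)) ∂P/∂x
u_g = −(−1.6×10⁻³)/(1.39×10⁻⁴ × 1.12) = 10.2 m/s;  v_g = (−2.1×10⁻³)/(1.39×10⁻⁴ × 1.12) = −13.4 m/s
|V_g| = √(u_g² + v_g²) = 16.9 m/s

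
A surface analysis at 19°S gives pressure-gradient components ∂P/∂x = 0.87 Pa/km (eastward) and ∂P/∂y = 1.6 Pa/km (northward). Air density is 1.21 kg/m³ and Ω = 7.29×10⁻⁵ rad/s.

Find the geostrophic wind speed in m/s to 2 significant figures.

32 m/s

Coriolis parameter at 19°S:
f = 2Ω sin φ = 2 × 7.29×10⁻⁵ × sin 19° = 4.75×10⁻⁵ s⁻¹
In the Southern Hemisphere f is negative: f = −4.75×10⁻⁵ s⁻¹.
Component geostrophic relations (x east, y north):
u_g = −(1/(fρ)) ∂P/∂y,  v_g = (1/(fρ)) ∂P/∂x
u_g = −(1.6×10⁻³)/(−4.75×10⁻⁵ × 1.21) = 27.9 m/s;  v_g = (0.87×10⁻³)/(−4.75×10⁻⁵ × 1.21) = −15.1 m/s
|V_g| = √(u_g² + v_g²) = 31.7 m/s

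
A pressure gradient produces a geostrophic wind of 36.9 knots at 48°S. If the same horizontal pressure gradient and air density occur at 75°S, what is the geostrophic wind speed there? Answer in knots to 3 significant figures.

With the same pressure gradient and density, V_g ∝ 1/f ∝ 1/sin φ.
V₂ = V₁ · sin φ₁ / sin φ₂ = 36.9 × sin 48° / sin 75°
V₂ = 36.9 × 0.7431/0.9659 = 28.4 knots

28.4 knots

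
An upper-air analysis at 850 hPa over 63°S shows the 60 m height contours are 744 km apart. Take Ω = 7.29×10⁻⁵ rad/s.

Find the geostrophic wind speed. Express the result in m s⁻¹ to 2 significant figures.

Coriolis parameter at 63°S:
f = 2Ω sin φ = 2 × 7.29×10⁻⁵ × sin 63° = 1.30×10⁻⁴ s⁻¹
Height gradient: |∂Z/∂n| = 60 m / 744000 m = 8.06×10⁻⁵
On a pressure surface, geostrophic balance gives V_g = (g/f)|∂Z/∂n|:
V_g = 9.81 × 8.06×10⁻⁵ / 1.30×10⁻⁴ = 6.09 m/s

6.1 m s⁻¹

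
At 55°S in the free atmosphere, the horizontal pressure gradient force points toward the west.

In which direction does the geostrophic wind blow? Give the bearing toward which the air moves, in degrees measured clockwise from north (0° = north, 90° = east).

180°

The pressure-gradient force points toward the west (bearing 270°).
Geostrophic balance: in the Southern Hemisphere the Coriolis force deflects motion to the left, so the geostrophic wind blows 90° to the left of the pressure-gradient force (low pressure on the right).
Rotating 270° by 90° counterclockwise gives 180° — the wind blows toward the south.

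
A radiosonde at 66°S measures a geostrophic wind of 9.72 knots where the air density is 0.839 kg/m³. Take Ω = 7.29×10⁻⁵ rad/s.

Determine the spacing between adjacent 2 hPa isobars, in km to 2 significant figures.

Coriolis parameter at 66°S:
f = 2Ω sin φ = 2 × 7.29×10⁻⁵ × sin 66° = 1.33×10⁻⁴ s⁻¹
Wind speed in SI: 9.72 knots = 5.00 m/s
Geostrophic balance rearranged: |∂P/∂n| = f ρ V_g
|∂P/∂n| = 1.33×10⁻⁴ × 0.839 × 5.00 = 5.59×10⁻⁴ Pa/m
Isobar spacing: Δn = ΔP/|∂P/∂n| = 200 Pa / 5.59×10⁻⁴ Pa/m = 357912 m ≈ 360 km

360 km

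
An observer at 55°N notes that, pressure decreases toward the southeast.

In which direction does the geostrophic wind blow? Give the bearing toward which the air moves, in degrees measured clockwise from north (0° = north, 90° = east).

225°

The pressure-gradient force points toward the southeast (bearing 135°).
Geostrophic balance: in the Northern Hemisphere the Coriolis force deflects motion to the right, so the geostrophic wind blows 90° to the right of the pressure-gradient force (low pressure on the left).
Rotating 135° by 90° clockwise gives 225° — the wind blows toward the southwest.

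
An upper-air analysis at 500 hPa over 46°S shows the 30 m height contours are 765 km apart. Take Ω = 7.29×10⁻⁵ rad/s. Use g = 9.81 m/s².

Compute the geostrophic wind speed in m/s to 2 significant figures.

Coriolis parameter at 46°S:
f = 2Ω sin φ = 2 × 7.29×10⁻⁵ × sin 46° = 1.05×10⁻⁴ s⁻¹
Height gradient: |∂Z/∂n| = 30 m / 765000 m = 3.92×10⁻⁵
On a pressure surface, geostrophic balance gives V_g = (g/f)|∂Z/∂n|:
V_g = 9.81 × 3.92×10⁻⁵ / 1.05×10⁻⁴ = 3.67 m/s

3.7 m/s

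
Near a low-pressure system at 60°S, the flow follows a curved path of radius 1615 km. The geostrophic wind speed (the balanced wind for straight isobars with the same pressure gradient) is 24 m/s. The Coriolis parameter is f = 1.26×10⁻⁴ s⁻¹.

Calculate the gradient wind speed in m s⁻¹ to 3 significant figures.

Around a low, centrifugal force acts outward with Coriolis, so pressure-gradient force balances both:
(1/ρ)|∂P/∂n| = fV + V²/R  →  V² + fR·V − fR·V_g = 0
With fR = 1.26×10⁻⁴ × 1615×10³ m = 203 m/s:
V = [−fR + √((fR)² + 4 fR V_g)]/2 = [−203 + √(203² + 4×203×24)]/2 = 21.7 m/s
Subgeostrophic (V < V_g = 24 m/s), as expected around a low.

21.7 m s⁻¹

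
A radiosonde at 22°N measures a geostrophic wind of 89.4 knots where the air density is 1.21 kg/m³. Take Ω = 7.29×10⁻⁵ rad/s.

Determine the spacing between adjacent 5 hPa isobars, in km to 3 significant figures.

165 km

Coriolis parameter at 22°N:
f = 2Ω sin φ = 2 × 7.29×10⁻⁵ × sin 22° = 5.46×10⁻⁵ s⁻¹
Wind speed in SI: 89.4 knots = 46.0 m/s
Geostrophic balance rearranged: |∂P/∂n| = f ρ V_g
|∂P/∂n| = 5.46×10⁻⁵ × 1.21 × 46.0 = 3.04×10⁻³ Pa/m
Isobar spacing: Δn = ΔP/|∂P/∂n| = 500 Pa / 3.04×10⁻³ Pa/m = 164504 m ≈ 165 km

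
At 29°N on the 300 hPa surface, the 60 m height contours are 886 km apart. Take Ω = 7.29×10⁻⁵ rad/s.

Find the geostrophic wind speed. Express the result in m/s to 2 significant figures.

9.4 m/s

Coriolis parameter at 29°N:
f = 2Ω sin φ = 2 × 7.29×10⁻⁵ × sin 29° = 7.07×10⁻⁵ s⁻¹
Height gradient: |∂Z/∂n| = 60 m / 886000 m = 6.77×10⁻⁵
On a pressure surface, geostrophic balance gives V_g = (g/f)|∂Z/∂n|:
V_g = 9.81 × 6.77×10⁻⁵ / 7.07×10⁻⁵ = 9.40 m/s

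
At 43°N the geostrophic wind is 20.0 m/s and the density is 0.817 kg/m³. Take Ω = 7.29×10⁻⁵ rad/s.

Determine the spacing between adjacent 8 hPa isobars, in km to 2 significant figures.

Coriolis parameter at 43°N:
f = 2Ω sin φ = 2 × 7.29×10⁻⁵ × sin 43° = 9.94×10⁻⁵ s⁻¹
Geostrophic balance rearranged: |∂P/∂n| = f ρ V_g
|∂P/∂n| = 9.94×10⁻⁵ × 0.817 × 20.0 = 1.62×10⁻³ Pa/m
Isobar spacing: Δn = ΔP/|∂P/∂n| = 800 Pa / 1.62×10⁻³ Pa/m = 492376 m ≈ 490 km

490 km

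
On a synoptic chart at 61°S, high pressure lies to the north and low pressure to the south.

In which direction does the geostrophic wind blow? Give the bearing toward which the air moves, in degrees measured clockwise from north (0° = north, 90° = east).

The pressure-gradient force points toward the south (bearing 180°).
Geostrophic balance: in the Southern Hemisphere the Coriolis force deflects motion to the left, so the geostrophic wind blows 90° to the left of the pressure-gradient force (low pressure on the right).
Rotating 180° by 90° counterclockwise gives 090° — the wind blows toward the east.

090°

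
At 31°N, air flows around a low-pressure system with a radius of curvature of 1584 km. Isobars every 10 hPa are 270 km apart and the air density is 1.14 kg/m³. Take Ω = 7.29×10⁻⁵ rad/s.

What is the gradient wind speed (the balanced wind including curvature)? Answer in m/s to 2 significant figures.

34 m/s

Coriolis parameter at 31°N:
f = 2Ω sin φ = 2 × 7.29×10⁻⁵ × sin 31° = 7.51×10⁻⁵ s⁻¹
Pressure gradient: |∂P/∂n| = 1000 Pa / 270000 m = 3.70×10⁻³ Pa/m
Geostrophic speed: V_g = |∂P/∂n|/(fρ) = 3.70×10⁻³/(7.51×10⁻⁵ × 1.14) = 43.3 m/s
Around a low, centrifugal force acts outward with Coriolis, so pressure-gradient force balances both:
(1/ρ)|∂P/∂n| = fV + V²/R  →  V² + fR·V − fR·V_g = 0
With fR = 7.51×10⁻⁵ × 1584×10³ m = 119 m/s:
V = [−fR + √((fR)² + 4 fR V_g)]/2 = [−119 + √(119² + 4×119×43.3)]/2 = 33.7 m/s
Subgeostrophic (V < V_g = 43.3 m/s), as expected around a low.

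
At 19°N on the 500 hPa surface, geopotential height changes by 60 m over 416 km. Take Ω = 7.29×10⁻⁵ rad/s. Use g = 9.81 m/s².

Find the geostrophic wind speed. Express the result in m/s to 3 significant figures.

29.8 m/s

Coriolis parameter at 19°N:
f = 2Ω sin φ = 2 × 7.29×10⁻⁵ × sin 19° = 4.75×10⁻⁵ s⁻¹
Height gradient: |∂Z/∂n| = 60 m / 416000 m = 1.44×10⁻⁴
On a pressure surface, geostrophic balance gives V_g = (g/f)|∂Z/∂n|:
V_g = 9.81 × 1.44×10⁻⁴ / 4.75×10⁻⁵ = 29.8 m/s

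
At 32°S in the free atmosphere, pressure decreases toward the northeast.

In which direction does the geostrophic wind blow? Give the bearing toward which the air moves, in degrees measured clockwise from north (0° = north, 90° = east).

315°

The pressure-gradient force points toward the northeast (bearing 045°).
Geostrophic balance: in the Southern Hemisphere the Coriolis force deflects motion to the left, so the geostrophic wind blows 90° to the left of the pressure-gradient force (low pressure on the right).
Rotating 045° by 90° counterclockwise gives 315° — the wind blows toward the northwest.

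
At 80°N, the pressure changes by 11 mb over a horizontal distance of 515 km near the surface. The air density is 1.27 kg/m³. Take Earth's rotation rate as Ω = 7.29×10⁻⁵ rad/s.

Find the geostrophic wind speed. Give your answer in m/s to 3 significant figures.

11.7 m/s

Coriolis parameter at 80°N:
f = 2Ω sin φ = 2 × 7.29×10⁻⁵ × sin 80° = 1.44×10⁻⁴ s⁻¹
Pressure gradient: |∂P/∂n| = 1100 Pa / 515000 m = 2.14×10⁻³ Pa/m
Geostrophic balance (pressure-gradient force = Coriolis force):
V_g = (1/(fρ)) |∂P/∂n| = 2.14×10⁻³ / (1.44×10⁻⁴ × 1.27) = 11.7 m/s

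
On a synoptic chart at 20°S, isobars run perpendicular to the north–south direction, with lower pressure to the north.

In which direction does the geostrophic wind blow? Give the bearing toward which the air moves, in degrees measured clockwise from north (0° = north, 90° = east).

270°

The pressure-gradient force points toward the north (bearing 000°).
Geostrophic balance: in the Southern Hemisphere the Coriolis force deflects motion to the left, so the geostrophic wind blows 90° to the left of the pressure-gradient force (low pressure on the right).
Rotating 000° by 90° counterclockwise gives 270° — the wind blows toward the west.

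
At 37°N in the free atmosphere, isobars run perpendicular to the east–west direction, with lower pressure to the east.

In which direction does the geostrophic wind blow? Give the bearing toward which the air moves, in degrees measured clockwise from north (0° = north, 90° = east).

180°

The pressure-gradient force points toward the east (bearing 090°).
Geostrophic balance: in the Northern Hemisphere the Coriolis force deflects motion to the right, so the geostrophic wind blows 90° to the right of the pressure-gradient force (low pressure on the left).
Rotating 090° by 90° clockwise gives 180° — the wind blows toward the south.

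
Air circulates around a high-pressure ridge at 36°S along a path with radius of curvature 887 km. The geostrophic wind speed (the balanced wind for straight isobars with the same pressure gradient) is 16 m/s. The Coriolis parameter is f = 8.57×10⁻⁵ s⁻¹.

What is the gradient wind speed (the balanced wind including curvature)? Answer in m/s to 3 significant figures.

Around a high, pressure-gradient force acts outward with centrifugal, so Coriolis balances both:
fV = (1/ρ)|∂P/∂n| + V²/R  →  V² − fR·V + fR·V_g = 0
With fR = 8.57×10⁻⁵ × 887×10³ m = 76.0 m/s:
V = [fR − √((fR)² − 4 fR V_g)]/2 = [76.0 − √(76.0² − 4×76.0×16)]/2 = 22.9 m/s
Supergeostrophic (V > V_g = 16 m/s), as expected around a high.

22.9 m/s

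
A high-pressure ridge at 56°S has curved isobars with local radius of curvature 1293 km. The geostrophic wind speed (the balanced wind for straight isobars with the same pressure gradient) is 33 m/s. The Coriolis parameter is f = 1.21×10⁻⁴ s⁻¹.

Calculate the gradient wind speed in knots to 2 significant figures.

92 knots

Around a high, pressure-gradient force acts outward with centrifugal, so Coriolis balances both:
fV = (1/ρ)|∂P/∂n| + V²/R  →  V² − fR·V + fR·V_g = 0
With fR = 1.21×10⁻⁴ × 1293×10³ m = 156 m/s:
V = [fR − √((fR)² − 4 fR V_g)]/2 = [156 − √(156² − 4×156×33)]/2 = 47.3 m/s
Supergeostrophic (V > V_g = 33 m/s), as expected around a high.
Converting: 47.3 m/s × 1.944 = 92 knots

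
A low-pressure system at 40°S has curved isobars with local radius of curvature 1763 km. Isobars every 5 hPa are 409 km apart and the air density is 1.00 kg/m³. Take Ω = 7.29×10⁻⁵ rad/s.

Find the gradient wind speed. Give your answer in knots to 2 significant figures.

Coriolis parameter at 40°S:
f = 2Ω sin φ = 2 × 7.29×10⁻⁵ × sin 40° = 9.37×10⁻⁵ s⁻¹
Pressure gradient: |∂P/∂n| = 500 Pa / 409000 m = 1.22×10⁻³ Pa/m
Geostrophic speed: V_g = |∂P/∂n|/(fρ) = 1.22×10⁻³/(9.37×10⁻⁵ × 1.00) = 13.0 m/s
Around a low, centrifugal force acts outward with Coriolis, so pressure-gradient force balances both:
(1/ρ)|∂P/∂n| = fV + V²/R  →  V² + fR·V − fR·V_g = 0
With fR = 9.37×10⁻⁵ × 1763×10³ m = 165 m/s:
V = [−fR + √((fR)² + 4 fR V_g)]/2 = [−165 + √(165² + 4×165×13)]/2 = 12.2 m/s
Subgeostrophic (V < V_g = 13 m/s), as expected around a low.
Converting: 12.2 m/s × 1.944 = 24 knots

24 knots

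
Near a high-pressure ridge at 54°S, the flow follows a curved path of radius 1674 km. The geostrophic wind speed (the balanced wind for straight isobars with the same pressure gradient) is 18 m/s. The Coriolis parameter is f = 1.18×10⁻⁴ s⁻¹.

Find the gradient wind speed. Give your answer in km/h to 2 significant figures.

Around a high, pressure-gradient force acts outward with centrifugal, so Coriolis balances both:
fV = (1/ρ)|∂P/∂n| + V²/R  →  V² − fR·V + fR·V_g = 0
With fR = 1.18×10⁻⁴ × 1674×10³ m = 198 m/s:
V = [fR − √((fR)² − 4 fR V_g)]/2 = [198 − √(198² − 4×198×18)]/2 = 20 m/s
Supergeostrophic (V > V_g = 18 m/s), as expected around a high.
Converting: 20 m/s × 3.6 = 72 km/h

72 km/h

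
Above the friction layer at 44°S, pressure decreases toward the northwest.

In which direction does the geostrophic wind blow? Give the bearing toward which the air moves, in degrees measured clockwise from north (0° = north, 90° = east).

The pressure-gradient force points toward the northwest (bearing 315°).
Geostrophic balance: in the Southern Hemisphere the Coriolis force deflects motion to the left, so the geostrophic wind blows 90° to the left of the pressure-gradient force (low pressure on the right).
Rotating 315° by 90° counterclockwise gives 225° — the wind blows toward the southwest.

225°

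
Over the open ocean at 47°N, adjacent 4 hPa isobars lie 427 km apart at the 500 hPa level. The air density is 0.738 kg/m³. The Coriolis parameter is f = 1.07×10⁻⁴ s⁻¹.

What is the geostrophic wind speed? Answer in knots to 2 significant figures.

23 knots

Pressure gradient: |∂P/∂n| = 400 Pa / 427000 m = 9.37×10⁻⁴ Pa/m
Geostrophic balance (pressure-gradient force = Coriolis force):
V_g = (1/(fρ)) |∂P/∂n| = 9.37×10⁻⁴ / (1.07×10⁻⁴ × 0.738) = 11.9 m/s
Converting: 11.9 m/s × 1.944 = 23 knots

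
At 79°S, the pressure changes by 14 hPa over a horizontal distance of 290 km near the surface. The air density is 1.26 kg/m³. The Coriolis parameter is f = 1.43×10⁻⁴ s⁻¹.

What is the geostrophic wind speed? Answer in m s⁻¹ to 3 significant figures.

Pressure gradient: |∂P/∂n| = 1400 Pa / 290000 m = 4.83×10⁻³ Pa/m
Geostrophic balance (pressure-gradient force = Coriolis force):
V_g = (1/(fρ)) |∂P/∂n| = 4.83×10⁻³ / (1.43×10⁻⁴ × 1.26) = 26.8 m/s

26.8 m s⁻¹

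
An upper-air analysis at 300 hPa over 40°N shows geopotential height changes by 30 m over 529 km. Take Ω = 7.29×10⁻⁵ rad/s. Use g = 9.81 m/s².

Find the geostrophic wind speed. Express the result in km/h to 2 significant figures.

Coriolis parameter at 40°N:
f = 2Ω sin φ = 2 × 7.29×10⁻⁵ × sin 40° = 9.37×10⁻⁵ s⁻¹
Height gradient: |∂Z/∂n| = 30 m / 529000 m = 5.67×10⁻⁵
On a pressure surface, geostrophic balance gives V_g = (g/f)|∂Z/∂n|:
V_g = 9.81 × 5.67×10⁻⁵ / 9.37×10⁻⁵ = 5.94 m/s
Converting: 5.94 m/s × 3.6 = 21 km/h

21 km/h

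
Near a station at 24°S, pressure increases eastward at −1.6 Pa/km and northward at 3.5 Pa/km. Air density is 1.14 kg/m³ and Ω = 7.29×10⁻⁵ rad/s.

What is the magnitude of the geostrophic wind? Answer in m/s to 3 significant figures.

56.9 m/s

Coriolis parameter at 24°S:
f = 2Ω sin φ = 2 × 7.29×10⁻⁵ × sin 24° = 5.93×10⁻⁵ s⁻¹
In the Southern Hemisphere f is negative: f = −5.93×10⁻⁵ s⁻¹.
Component geostrophic relations (x east, y north):
u_g = −(1/(fρ)) ∂P/∂y,  v_g = (1/(fρ)) ∂P/∂x
u_g = −(3.5×10⁻³)/(−5.93×10⁻⁵ × 1.14) = 51.8 m/s;  v_g = (−1.6×10⁻³)/(−5.93×10⁻⁵ × 1.14) = 23.7 m/s
|V_g| = √(u_g² + v_g²) = 56.9 m/s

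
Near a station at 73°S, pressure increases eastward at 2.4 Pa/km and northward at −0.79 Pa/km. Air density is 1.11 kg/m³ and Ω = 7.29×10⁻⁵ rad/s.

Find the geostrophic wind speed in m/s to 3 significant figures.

Coriolis parameter at 73°S:
f = 2Ω sin φ = 2 × 7.29×10⁻⁵ × sin 73° = 1.39×10⁻⁴ s⁻¹
In the Southern Hemisphere f is negative: f = −1.39×10⁻⁴ s⁻¹.
Component geostrophic relations (x east, y north):
u_g = −(1/(fρ)) ∂P/∂y,  v_g = (1/(fρ)) ∂P/∂x
u_g = −(−0.79×10⁻³)/(−1.39×10⁻⁴ × 1.11) = −5.10 m/s;  v_g = (2.4×10⁻³)/(−1.39×10⁻⁴ × 1.11) = −15.5 m/s
|V_g| = √(u_g² + v_g²) = 16.3 m/s

16.3 m/s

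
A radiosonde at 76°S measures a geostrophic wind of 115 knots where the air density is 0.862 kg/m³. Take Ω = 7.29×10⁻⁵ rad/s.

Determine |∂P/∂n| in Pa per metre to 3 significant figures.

7.21×10⁻³ Pa/m

Coriolis parameter at 76°S:
f = 2Ω sin φ = 2 × 7.29×10⁻⁵ × sin 76° = 1.41×10⁻⁴ s⁻¹
Wind speed in SI: 115 knots = 59.2 m/s
Geostrophic balance rearranged: |∂P/∂n| = f ρ V_g
|∂P/∂n| = 1.41×10⁻⁴ × 0.862 × 59.2 = 7.21×10⁻³ Pa/m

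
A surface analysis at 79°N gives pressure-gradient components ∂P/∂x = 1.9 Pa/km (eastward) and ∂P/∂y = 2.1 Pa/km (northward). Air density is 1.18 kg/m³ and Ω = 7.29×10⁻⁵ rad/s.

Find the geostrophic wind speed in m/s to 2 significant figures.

Coriolis parameter at 79°N:
f = 2Ω sin φ = 2 × 7.29×10⁻⁵ × sin 79° = 1.43×10⁻⁴ s⁻¹
Component geostrophic relations (x east, y north):
u_g = −(1/(fρ)) ∂P/∂y,  v_g = (1/(fρ)) ∂P/∂x
u_g = −(2.1×10⁻³)/(1.43×10⁻⁴ × 1.18) = −12.4 m/s;  v_g = (1.9×10⁻³)/(1.43×10⁻⁴ × 1.18) = 11.3 m/s
|V_g| = √(u_g² + v_g²) = 16.8 m/s

17 m/s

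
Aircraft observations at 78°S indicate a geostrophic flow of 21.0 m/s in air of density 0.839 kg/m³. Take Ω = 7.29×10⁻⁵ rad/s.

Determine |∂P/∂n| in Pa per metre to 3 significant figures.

Coriolis parameter at 78°S:
f = 2Ω sin φ = 2 × 7.29×10⁻⁵ × sin 78° = 1.43×10⁻⁴ s⁻¹
Geostrophic balance rearranged: |∂P/∂n| = f ρ V_g
|∂P/∂n| = 1.43×10⁻⁴ × 0.839 × 21.0 = 2.51×10⁻³ Pa/m

2.51×10⁻³ Pa/m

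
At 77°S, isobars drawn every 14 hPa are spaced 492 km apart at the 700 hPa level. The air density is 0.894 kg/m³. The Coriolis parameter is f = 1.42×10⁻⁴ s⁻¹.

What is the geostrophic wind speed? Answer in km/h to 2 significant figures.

81 km/h

Pressure gradient: |∂P/∂n| = 1400 Pa / 492000 m = 2.85×10⁻³ Pa/m
Geostrophic balance (pressure-gradient force = Coriolis force):
V_g = (1/(fρ)) |∂P/∂n| = 2.85×10⁻³ / (1.42×10⁻⁴ × 0.894) = 22.4 m/s
Converting: 22.4 m/s × 3.6 = 81 km/h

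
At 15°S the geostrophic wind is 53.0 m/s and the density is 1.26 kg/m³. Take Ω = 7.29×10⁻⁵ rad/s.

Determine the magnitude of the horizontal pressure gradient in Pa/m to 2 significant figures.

Coriolis parameter at 15°S:
f = 2Ω sin φ = 2 × 7.29×10⁻⁵ × sin 15° = 3.77×10⁻⁵ s⁻¹
Geostrophic balance rearranged: |∂P/∂n| = f ρ V_g
|∂P/∂n| = 3.77×10⁻⁵ × 1.26 × 53.0 = 2.52×10⁻³ Pa/m

2.5×10⁻³ Pa/m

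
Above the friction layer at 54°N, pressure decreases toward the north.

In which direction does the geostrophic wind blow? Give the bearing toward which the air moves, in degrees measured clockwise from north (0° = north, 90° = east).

090°

The pressure-gradient force points toward the north (bearing 000°).
Geostrophic balance: in the Northern Hemisphere the Coriolis force deflects motion to the right, so the geostrophic wind blows 90° to the right of the pressure-gradient force (low pressure on the left).
Rotating 000° by 90° clockwise gives 090° — the wind blows toward the east.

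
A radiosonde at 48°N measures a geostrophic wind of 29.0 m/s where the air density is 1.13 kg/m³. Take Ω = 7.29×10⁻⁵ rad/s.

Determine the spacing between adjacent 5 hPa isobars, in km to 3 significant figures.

Coriolis parameter at 48°N:
f = 2Ω sin φ = 2 × 7.29×10⁻⁵ × sin 48° = 1.08×10⁻⁴ s⁻¹
Geostrophic balance rearranged: |∂P/∂n| = f ρ V_g
|∂P/∂n| = 1.08×10⁻⁴ × 1.13 × 29.0 = 3.55×10⁻³ Pa/m
Isobar spacing: Δn = ΔP/|∂P/∂n| = 500 Pa / 3.55×10⁻³ Pa/m = 140819 m ≈ 141 km

141 km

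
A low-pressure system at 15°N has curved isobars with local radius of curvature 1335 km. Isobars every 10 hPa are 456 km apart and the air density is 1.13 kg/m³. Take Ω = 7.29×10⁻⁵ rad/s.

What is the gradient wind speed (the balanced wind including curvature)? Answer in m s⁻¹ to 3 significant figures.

31.6 m s⁻¹

Coriolis parameter at 15°N:
f = 2Ω sin φ = 2 × 7.29×10⁻⁵ × sin 15° = 3.77×10⁻⁵ s⁻¹
Pressure gradient: |∂P/∂n| = 1000 Pa / 456000 m = 2.19×10⁻³ Pa/m
Geostrophic speed: V_g = |∂P/∂n|/(fρ) = 2.19×10⁻³/(3.77×10⁻⁵ × 1.13) = 51.4 m/s
Around a low, centrifugal force acts outward with Coriolis, so pressure-gradient force balances both:
(1/ρ)|∂P/∂n| = fV + V²/R  →  V² + fR·V − fR·V_g = 0
With fR = 3.77×10⁻⁵ × 1335×10³ m = 50.4 m/s:
V = [−fR + √((fR)² + 4 fR V_g)]/2 = [−50.4 + √(50.4² + 4×50.4×51.4)]/2 = 31.6 m/s
Subgeostrophic (V < V_g = 51.4 m/s), as expected around a low.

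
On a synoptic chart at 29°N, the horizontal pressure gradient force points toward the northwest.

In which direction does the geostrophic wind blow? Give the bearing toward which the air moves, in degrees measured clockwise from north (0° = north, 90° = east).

The pressure-gradient force points toward the northwest (bearing 315°).
Geostrophic balance: in the Northern Hemisphere the Coriolis force deflects motion to the right, so the geostrophic wind blows 90° to the right of the pressure-gradient force (low pressure on the left).
Rotating 315° by 90° clockwise gives 045° — the wind blows toward the northeast.

045°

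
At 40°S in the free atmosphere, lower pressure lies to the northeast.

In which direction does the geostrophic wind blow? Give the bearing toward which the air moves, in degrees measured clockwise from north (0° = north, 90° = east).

The pressure-gradient force points toward the northeast (bearing 045°).
Geostrophic balance: in the Southern Hemisphere the Coriolis force deflects motion to the left, so the geostrophic wind blows 90° to the left of the pressure-gradient force (low pressure on the right).
Rotating 045° by 90° counterclockwise gives 315° — the wind blows toward the northwest.

315°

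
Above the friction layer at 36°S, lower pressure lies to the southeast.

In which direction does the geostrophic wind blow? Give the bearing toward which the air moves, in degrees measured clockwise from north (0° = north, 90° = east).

The pressure-gradient force points toward the southeast (bearing 135°).
Geostrophic balance: in the Southern Hemisphere the Coriolis force deflects motion to the left, so the geostrophic wind blows 90° to the left of the pressure-gradient force (low pressure on the right).
Rotating 135° by 90° counterclockwise gives 045° — the wind blows toward the northeast.

045°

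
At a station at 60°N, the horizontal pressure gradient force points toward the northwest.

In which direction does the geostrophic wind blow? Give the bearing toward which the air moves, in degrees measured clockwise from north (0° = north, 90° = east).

045°

The pressure-gradient force points toward the northwest (bearing 315°).
Geostrophic balance: in the Northern Hemisphere the Coriolis force deflects motion to the right, so the geostrophic wind blows 90° to the right of the pressure-gradient force (low pressure on the left).
Rotating 315° by 90° clockwise gives 045° — the wind blows toward the northeast.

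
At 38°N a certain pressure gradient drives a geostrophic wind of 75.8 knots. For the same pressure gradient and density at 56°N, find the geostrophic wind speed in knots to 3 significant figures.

56.3 knots

With the same pressure gradient and density, V_g ∝ 1/f ∝ 1/sin φ.
V₂ = V₁ · sin φ₁ / sin φ₂ = 75.8 × sin 38° / sin 56°
V₂ = 75.8 × 0.6157/0.8290 = 56.3 knots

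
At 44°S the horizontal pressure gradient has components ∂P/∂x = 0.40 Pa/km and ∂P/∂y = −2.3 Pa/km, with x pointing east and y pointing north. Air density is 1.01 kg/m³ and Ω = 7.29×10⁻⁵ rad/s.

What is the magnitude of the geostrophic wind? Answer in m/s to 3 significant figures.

Coriolis parameter at 44°S:
f = 2Ω sin φ = 2 × 7.29×10⁻⁵ × sin 44° = 1.01×10⁻⁴ s⁻¹
In the Southern Hemisphere f is negative: f = −1.01×10⁻⁴ s⁻¹.
Component geostrophic relations (x east, y north):
u_g = −(1/(fρ)) ∂P/∂y,  v_g = (1/(fρ)) ∂P/∂x
u_g = −(−2.3×10⁻³)/(−1.01×10⁻⁴ × 1.01) = −22.5 m/s;  v_g = (0.40×10⁻³)/(−1.01×10⁻⁴ × 1.01) = −3.91 m/s
|V_g| = √(u_g² + v_g²) = 22.8 m/s

22.8 m/s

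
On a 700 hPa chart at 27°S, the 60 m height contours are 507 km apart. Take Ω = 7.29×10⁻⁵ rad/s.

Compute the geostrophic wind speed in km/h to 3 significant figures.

63.1 km/h

Coriolis parameter at 27°S:
f = 2Ω sin φ = 2 × 7.29×10⁻⁵ × sin 27° = 6.62×10⁻⁵ s⁻¹
Height gradient: |∂Z/∂n| = 60 m / 507000 m = 1.18×10⁻⁴
On a pressure surface, geostrophic balance gives V_g = (g/f)|∂Z/∂n|:
V_g = 9.81 × 1.18×10⁻⁴ / 6.62×10⁻⁵ = 17.5 m/s
Converting: 17.5 m/s × 3.6 = 63.1 km/h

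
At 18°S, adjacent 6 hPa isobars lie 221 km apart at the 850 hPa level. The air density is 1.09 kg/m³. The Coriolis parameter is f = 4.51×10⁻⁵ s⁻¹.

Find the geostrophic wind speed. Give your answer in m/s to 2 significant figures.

Pressure gradient: |∂P/∂n| = 600 Pa / 221000 m = 2.71×10⁻³ Pa/m
Geostrophic balance (pressure-gradient force = Coriolis force):
V_g = (1/(fρ)) |∂P/∂n| = 2.71×10⁻³ / (4.51×10⁻⁵ × 1.09) = 55.2 m/s

55 m/s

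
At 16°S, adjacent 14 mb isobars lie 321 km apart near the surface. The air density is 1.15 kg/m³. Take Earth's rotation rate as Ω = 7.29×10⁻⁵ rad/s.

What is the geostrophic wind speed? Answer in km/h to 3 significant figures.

340 km/h

Coriolis parameter at 16°S:
f = 2Ω sin φ = 2 × 7.29×10⁻⁵ × sin 16° = 4.02×10⁻⁵ s⁻¹
Pressure gradient: |∂P/∂n| = 1400 Pa / 321000 m = 4.36×10⁻³ Pa/m
Geostrophic balance (pressure-gradient force = Coriolis force):
V_g = (1/(fρ)) |∂P/∂n| = 4.36×10⁻³ / (4.02×10⁻⁵ × 1.15) = 94.4 m/s
Converting: 94.4 m/s × 3.6 = 340 km/h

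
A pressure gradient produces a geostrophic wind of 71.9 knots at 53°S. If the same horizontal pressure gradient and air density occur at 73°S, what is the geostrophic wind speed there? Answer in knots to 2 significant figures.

With the same pressure gradient and density, V_g ∝ 1/f ∝ 1/sin φ.
V₂ = V₁ · sin φ₁ / sin φ₂ = 71.9 × sin 53° / sin 73°
V₂ = 71.9 × 0.7986/0.9563 = 60 knots

60 knots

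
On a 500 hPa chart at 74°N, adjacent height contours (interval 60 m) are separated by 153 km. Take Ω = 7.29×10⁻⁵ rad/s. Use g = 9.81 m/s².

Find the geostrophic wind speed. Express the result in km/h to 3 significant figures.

Coriolis parameter at 74°N:
f = 2Ω sin φ = 2 × 7.29×10⁻⁵ × sin 74° = 1.40×10⁻⁴ s⁻¹
Height gradient: |∂Z/∂n| = 60 m / 153000 m = 3.92×10⁻⁴
On a pressure surface, geostrophic balance gives V_g = (g/f)|∂Z/∂n|:
V_g = 9.81 × 3.92×10⁻⁴ / 1.40×10⁻⁴ = 27.4 m/s
Converting: 27.4 m/s × 3.6 = 98.8 km/h

98.8 km/h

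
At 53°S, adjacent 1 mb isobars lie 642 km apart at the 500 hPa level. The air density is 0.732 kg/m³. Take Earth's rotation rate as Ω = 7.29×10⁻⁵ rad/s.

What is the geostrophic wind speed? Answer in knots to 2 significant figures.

3.6 knots

Coriolis parameter at 53°S:
f = 2Ω sin φ = 2 × 7.29×10⁻⁵ × sin 53° = 1.16×10⁻⁴ s⁻¹
Pressure gradient: |∂P/∂n| = 100 Pa / 642000 m = 1.56×10⁻⁴ Pa/m
Geostrophic balance (pressure-gradient force = Coriolis force):
V_g = (1/(fρ)) |∂P/∂n| = 1.56×10⁻⁴ / (1.16×10⁻⁴ × 0.732) = 1.83 m/s
Converting: 1.83 m/s × 1.944 = 3.6 knots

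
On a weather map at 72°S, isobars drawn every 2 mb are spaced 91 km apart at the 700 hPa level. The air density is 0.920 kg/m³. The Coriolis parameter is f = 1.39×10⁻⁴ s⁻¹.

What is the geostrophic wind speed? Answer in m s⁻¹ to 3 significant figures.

Pressure gradient: |∂P/∂n| = 200 Pa / 91000 m = 2.20×10⁻³ Pa/m
Geostrophic balance (pressure-gradient force = Coriolis force):
V_g = (1/(fρ)) |∂P/∂n| = 2.20×10⁻³ / (1.39×10⁻⁴ × 0.920) = 17.2 m/s

17.2 m s⁻¹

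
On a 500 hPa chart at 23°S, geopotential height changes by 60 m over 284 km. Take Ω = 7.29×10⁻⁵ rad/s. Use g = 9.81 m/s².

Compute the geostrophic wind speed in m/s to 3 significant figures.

36.4 m/s

Coriolis parameter at 23°S:
f = 2Ω sin φ = 2 × 7.29×10⁻⁵ × sin 23° = 5.70×10⁻⁵ s⁻¹
Height gradient: |∂Z/∂n| = 60 m / 284000 m = 2.11×10⁻⁴
On a pressure surface, geostrophic balance gives V_g = (g/f)|∂Z/∂n|:
V_g = 9.81 × 2.11×10⁻⁴ / 5.70×10⁻⁵ = 36.4 m/s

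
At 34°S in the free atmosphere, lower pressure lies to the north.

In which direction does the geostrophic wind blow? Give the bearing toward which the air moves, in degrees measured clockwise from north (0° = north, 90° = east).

270°

The pressure-gradient force points toward the north (bearing 000°).
Geostrophic balance: in the Southern Hemisphere the Coriolis force deflects motion to the left, so the geostrophic wind blows 90° to the left of the pressure-gradient force (low pressure on the right).
Rotating 000° by 90° counterclockwise gives 270° — the wind blows toward the west.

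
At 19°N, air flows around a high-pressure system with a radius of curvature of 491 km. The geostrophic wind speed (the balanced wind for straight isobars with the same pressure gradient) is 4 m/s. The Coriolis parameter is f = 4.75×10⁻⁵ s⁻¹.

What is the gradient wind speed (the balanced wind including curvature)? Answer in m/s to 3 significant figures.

Around a high, pressure-gradient force acts outward with centrifugal, so Coriolis balances both:
fV = (1/ρ)|∂P/∂n| + V²/R  →  V² − fR·V + fR·V_g = 0
With fR = 4.75×10⁻⁵ × 491×10³ m = 23.3 m/s:
V = [fR − √((fR)² − 4 fR V_g)]/2 = [23.3 − √(23.3² − 4×23.3×4)]/2 = 5.13 m/s
Supergeostrophic (V > V_g = 4 m/s), as expected around a high.

5.13 m/s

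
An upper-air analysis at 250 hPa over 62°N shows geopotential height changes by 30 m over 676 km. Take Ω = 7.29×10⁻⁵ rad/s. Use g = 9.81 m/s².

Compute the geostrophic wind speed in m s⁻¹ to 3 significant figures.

3.38 m s⁻¹

Coriolis parameter at 62°N:
f = 2Ω sin φ = 2 × 7.29×10⁻⁵ × sin 62° = 1.29×10⁻⁴ s⁻¹
Height gradient: |∂Z/∂n| = 30 m / 676000 m = 4.44×10⁻⁵
On a pressure surface, geostrophic balance gives V_g = (g/f)|∂Z/∂n|:
V_g = 9.81 × 4.44×10⁻⁵ / 1.29×10⁻⁴ = 3.38 m/s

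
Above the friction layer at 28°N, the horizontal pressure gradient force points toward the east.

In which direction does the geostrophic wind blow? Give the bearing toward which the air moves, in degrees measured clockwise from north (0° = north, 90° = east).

180°

The pressure-gradient force points toward the east (bearing 090°).
Geostrophic balance: in the Northern Hemisphere the Coriolis force deflects motion to the right, so the geostrophic wind blows 90° to the right of the pressure-gradient force (low pressure on the left).
Rotating 090° by 90° clockwise gives 180° — the wind blows toward the south.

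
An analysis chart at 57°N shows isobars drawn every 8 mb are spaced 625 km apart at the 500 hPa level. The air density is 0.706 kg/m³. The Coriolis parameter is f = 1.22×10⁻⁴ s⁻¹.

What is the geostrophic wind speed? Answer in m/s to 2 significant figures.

15 m/s

Pressure gradient: |∂P/∂n| = 800 Pa / 625000 m = 1.28×10⁻³ Pa/m
Geostrophic balance (pressure-gradient force = Coriolis force):
V_g = (1/(fρ)) |∂P/∂n| = 1.28×10⁻³ / (1.22×10⁻⁴ × 0.706) = 14.9 m/s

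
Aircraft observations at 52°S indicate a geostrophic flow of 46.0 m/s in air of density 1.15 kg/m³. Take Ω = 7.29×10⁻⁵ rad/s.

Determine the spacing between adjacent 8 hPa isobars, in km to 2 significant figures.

Coriolis parameter at 52°S:
f = 2Ω sin φ = 2 × 7.29×10⁻⁵ × sin 52° = 1.15×10⁻⁴ s⁻¹
Geostrophic balance rearranged: |∂P/∂n| = f ρ V_g
|∂P/∂n| = 1.15×10⁻⁴ × 1.15 × 46.0 = 6.08×10⁻³ Pa/m
Isobar spacing: Δn = ΔP/|∂P/∂n| = 800 Pa / 6.08×10⁻³ Pa/m = 131627 m ≈ 130 km

130 km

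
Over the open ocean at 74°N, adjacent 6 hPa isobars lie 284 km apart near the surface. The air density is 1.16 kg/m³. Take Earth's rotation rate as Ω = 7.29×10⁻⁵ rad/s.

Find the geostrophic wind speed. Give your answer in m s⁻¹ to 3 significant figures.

13.0 m s⁻¹

Coriolis parameter at 74°N:
f = 2Ω sin φ = 2 × 7.29×10⁻⁵ × sin 74° = 1.40×10⁻⁴ s⁻¹
Pressure gradient: |∂P/∂n| = 600 Pa / 284000 m = 2.11×10⁻³ Pa/m
Geostrophic balance (pressure-gradient force = Coriolis force):
V_g = (1/(fρ)) |∂P/∂n| = 2.11×10⁻³ / (1.40×10⁻⁴ × 1.16) = 13.0 m/s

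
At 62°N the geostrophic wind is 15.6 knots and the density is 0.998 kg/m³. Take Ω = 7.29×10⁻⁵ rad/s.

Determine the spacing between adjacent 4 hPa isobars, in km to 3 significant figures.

Coriolis parameter at 62°N:
f = 2Ω sin φ = 2 × 7.29×10⁻⁵ × sin 62° = 1.29×10⁻⁴ s⁻¹
Wind speed in SI: 15.6 knots = 8.03 m/s
Geostrophic balance rearranged: |∂P/∂n| = f ρ V_g
|∂P/∂n| = 1.29×10⁻⁴ × 0.998 × 8.03 = 1.03×10⁻³ Pa/m
Isobar spacing: Δn = ΔP/|∂P/∂n| = 400 Pa / 1.03×10⁻³ Pa/m = 387949 m ≈ 388 km

388 km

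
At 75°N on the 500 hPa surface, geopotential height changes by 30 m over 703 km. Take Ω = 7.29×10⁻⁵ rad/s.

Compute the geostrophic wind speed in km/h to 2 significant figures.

Coriolis parameter at 75°N:
f = 2Ω sin φ = 2 × 7.29×10⁻⁵ × sin 75° = 1.41×10⁻⁴ s⁻¹
Height gradient: |∂Z/∂n| = 30 m / 703000 m = 4.27×10⁻⁵
On a pressure surface, geostrophic balance gives V_g = (g/f)|∂Z/∂n|:
V_g = 9.81 × 4.27×10⁻⁵ / 1.41×10⁻⁴ = 2.97 m/s
Converting: 2.97 m/s × 3.6 = 11 km/h

11 km/h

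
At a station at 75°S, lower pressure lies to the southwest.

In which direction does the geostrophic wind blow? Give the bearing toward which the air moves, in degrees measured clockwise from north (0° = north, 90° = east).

The pressure-gradient force points toward the southwest (bearing 225°).
Geostrophic balance: in the Southern Hemisphere the Coriolis force deflects motion to the left, so the geostrophic wind blows 90° to the left of the pressure-gradient force (low pressure on the right).
Rotating 225° by 90° counterclockwise gives 135° — the wind blows toward the southeast.

135°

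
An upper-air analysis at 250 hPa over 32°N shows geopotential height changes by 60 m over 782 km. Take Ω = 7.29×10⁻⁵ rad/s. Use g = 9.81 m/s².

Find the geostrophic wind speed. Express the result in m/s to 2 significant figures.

9.7 m/s

Coriolis parameter at 32°N:
f = 2Ω sin φ = 2 × 7.29×10⁻⁵ × sin 32° = 7.73×10⁻⁵ s⁻¹
Height gradient: |∂Z/∂n| = 60 m / 782000 m = 7.67×10⁻⁵
On a pressure surface, geostrophic balance gives V_g = (g/f)|∂Z/∂n|:
V_g = 9.81 × 7.67×10⁻⁵ / 7.73×10⁻⁵ = 9.74 m/s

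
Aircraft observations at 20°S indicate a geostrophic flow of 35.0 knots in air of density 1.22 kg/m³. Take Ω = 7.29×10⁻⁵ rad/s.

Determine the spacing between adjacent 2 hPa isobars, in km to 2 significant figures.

180 km

Coriolis parameter at 20°S:
f = 2Ω sin φ = 2 × 7.29×10⁻⁵ × sin 20° = 4.99×10⁻⁵ s⁻¹
Wind speed in SI: 35.0 knots = 18.0 m/s
Geostrophic balance rearranged: |∂P/∂n| = f ρ V_g
|∂P/∂n| = 4.99×10⁻⁵ × 1.22 × 18.0 = 1.10×10⁻³ Pa/m
Isobar spacing: Δn = ΔP/|∂P/∂n| = 200 Pa / 1.10×10⁻³ Pa/m = 182581 m ≈ 180 km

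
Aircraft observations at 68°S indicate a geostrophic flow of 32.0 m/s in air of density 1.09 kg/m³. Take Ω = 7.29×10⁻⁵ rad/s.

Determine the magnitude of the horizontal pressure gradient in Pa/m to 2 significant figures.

Coriolis parameter at 68°S:
f = 2Ω sin φ = 2 × 7.29×10⁻⁵ × sin 68° = 1.35×10⁻⁴ s⁻¹
Geostrophic balance rearranged: |∂P/∂n| = f ρ V_g
|∂P/∂n| = 1.35×10⁻⁴ × 1.09 × 32.0 = 4.72×10⁻³ Pa/m

4.7×10⁻³ Pa/m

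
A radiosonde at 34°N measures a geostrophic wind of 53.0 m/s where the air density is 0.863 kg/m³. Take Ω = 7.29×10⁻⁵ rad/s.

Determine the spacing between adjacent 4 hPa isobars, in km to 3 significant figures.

107 km

Coriolis parameter at 34°N:
f = 2Ω sin φ = 2 × 7.29×10⁻⁵ × sin 34° = 8.15×10⁻⁵ s⁻¹
Geostrophic balance rearranged: |∂P/∂n| = f ρ V_g
|∂P/∂n| = 8.15×10⁻⁵ × 0.863 × 53.0 = 3.73×10⁻³ Pa/m
Isobar spacing: Δn = ΔP/|∂P/∂n| = 400 Pa / 3.73×10⁻³ Pa/m = 107264 m ≈ 107 km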